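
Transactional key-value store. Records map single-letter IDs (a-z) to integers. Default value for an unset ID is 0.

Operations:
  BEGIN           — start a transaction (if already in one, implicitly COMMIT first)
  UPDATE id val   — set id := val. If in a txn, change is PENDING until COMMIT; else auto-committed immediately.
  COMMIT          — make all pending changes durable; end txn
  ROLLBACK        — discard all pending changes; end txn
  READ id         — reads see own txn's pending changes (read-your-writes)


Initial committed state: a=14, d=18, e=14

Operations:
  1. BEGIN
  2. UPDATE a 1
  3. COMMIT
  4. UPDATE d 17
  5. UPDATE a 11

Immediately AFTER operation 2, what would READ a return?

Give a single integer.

Initial committed: {a=14, d=18, e=14}
Op 1: BEGIN: in_txn=True, pending={}
Op 2: UPDATE a=1 (pending; pending now {a=1})
After op 2: visible(a) = 1 (pending={a=1}, committed={a=14, d=18, e=14})

Answer: 1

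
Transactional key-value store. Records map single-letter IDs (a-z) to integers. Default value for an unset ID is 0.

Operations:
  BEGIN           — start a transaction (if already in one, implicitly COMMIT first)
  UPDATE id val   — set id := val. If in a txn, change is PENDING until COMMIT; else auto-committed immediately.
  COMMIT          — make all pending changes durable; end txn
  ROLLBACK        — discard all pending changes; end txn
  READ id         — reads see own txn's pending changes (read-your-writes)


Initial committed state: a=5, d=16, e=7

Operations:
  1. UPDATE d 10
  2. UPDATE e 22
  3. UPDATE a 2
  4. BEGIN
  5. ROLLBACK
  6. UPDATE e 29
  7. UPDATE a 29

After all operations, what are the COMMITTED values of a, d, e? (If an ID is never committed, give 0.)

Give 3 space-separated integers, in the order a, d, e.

Answer: 29 10 29

Derivation:
Initial committed: {a=5, d=16, e=7}
Op 1: UPDATE d=10 (auto-commit; committed d=10)
Op 2: UPDATE e=22 (auto-commit; committed e=22)
Op 3: UPDATE a=2 (auto-commit; committed a=2)
Op 4: BEGIN: in_txn=True, pending={}
Op 5: ROLLBACK: discarded pending []; in_txn=False
Op 6: UPDATE e=29 (auto-commit; committed e=29)
Op 7: UPDATE a=29 (auto-commit; committed a=29)
Final committed: {a=29, d=10, e=29}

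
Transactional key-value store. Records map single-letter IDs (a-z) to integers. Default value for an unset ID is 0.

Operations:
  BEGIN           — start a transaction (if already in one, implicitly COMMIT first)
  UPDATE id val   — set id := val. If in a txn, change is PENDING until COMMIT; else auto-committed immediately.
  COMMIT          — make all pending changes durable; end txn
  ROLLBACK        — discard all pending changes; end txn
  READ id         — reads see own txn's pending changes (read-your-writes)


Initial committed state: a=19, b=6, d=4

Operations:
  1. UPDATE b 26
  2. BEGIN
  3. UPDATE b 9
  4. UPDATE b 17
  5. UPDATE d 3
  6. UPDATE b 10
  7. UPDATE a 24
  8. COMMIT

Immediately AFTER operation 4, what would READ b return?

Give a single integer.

Answer: 17

Derivation:
Initial committed: {a=19, b=6, d=4}
Op 1: UPDATE b=26 (auto-commit; committed b=26)
Op 2: BEGIN: in_txn=True, pending={}
Op 3: UPDATE b=9 (pending; pending now {b=9})
Op 4: UPDATE b=17 (pending; pending now {b=17})
After op 4: visible(b) = 17 (pending={b=17}, committed={a=19, b=26, d=4})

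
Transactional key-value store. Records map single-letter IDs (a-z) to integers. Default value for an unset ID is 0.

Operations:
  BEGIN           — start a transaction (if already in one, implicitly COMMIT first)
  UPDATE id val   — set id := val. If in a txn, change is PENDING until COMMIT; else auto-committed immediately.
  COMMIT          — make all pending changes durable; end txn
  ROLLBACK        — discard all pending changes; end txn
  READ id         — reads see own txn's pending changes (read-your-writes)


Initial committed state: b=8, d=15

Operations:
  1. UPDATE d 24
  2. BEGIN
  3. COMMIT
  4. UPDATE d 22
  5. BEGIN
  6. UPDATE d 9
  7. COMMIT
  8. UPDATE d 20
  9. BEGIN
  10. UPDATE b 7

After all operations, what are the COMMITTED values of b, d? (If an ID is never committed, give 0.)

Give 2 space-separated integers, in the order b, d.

Initial committed: {b=8, d=15}
Op 1: UPDATE d=24 (auto-commit; committed d=24)
Op 2: BEGIN: in_txn=True, pending={}
Op 3: COMMIT: merged [] into committed; committed now {b=8, d=24}
Op 4: UPDATE d=22 (auto-commit; committed d=22)
Op 5: BEGIN: in_txn=True, pending={}
Op 6: UPDATE d=9 (pending; pending now {d=9})
Op 7: COMMIT: merged ['d'] into committed; committed now {b=8, d=9}
Op 8: UPDATE d=20 (auto-commit; committed d=20)
Op 9: BEGIN: in_txn=True, pending={}
Op 10: UPDATE b=7 (pending; pending now {b=7})
Final committed: {b=8, d=20}

Answer: 8 20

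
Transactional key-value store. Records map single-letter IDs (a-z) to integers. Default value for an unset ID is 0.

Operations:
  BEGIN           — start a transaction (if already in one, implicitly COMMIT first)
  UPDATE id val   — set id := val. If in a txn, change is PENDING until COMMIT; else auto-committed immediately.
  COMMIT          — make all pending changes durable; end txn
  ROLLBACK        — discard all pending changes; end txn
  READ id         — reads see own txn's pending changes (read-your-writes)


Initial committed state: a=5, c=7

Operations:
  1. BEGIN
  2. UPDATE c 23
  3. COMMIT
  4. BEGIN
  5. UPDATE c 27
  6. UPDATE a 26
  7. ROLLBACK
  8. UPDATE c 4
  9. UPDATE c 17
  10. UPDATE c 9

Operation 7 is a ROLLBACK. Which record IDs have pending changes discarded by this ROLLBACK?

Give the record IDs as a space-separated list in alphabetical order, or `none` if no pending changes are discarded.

Initial committed: {a=5, c=7}
Op 1: BEGIN: in_txn=True, pending={}
Op 2: UPDATE c=23 (pending; pending now {c=23})
Op 3: COMMIT: merged ['c'] into committed; committed now {a=5, c=23}
Op 4: BEGIN: in_txn=True, pending={}
Op 5: UPDATE c=27 (pending; pending now {c=27})
Op 6: UPDATE a=26 (pending; pending now {a=26, c=27})
Op 7: ROLLBACK: discarded pending ['a', 'c']; in_txn=False
Op 8: UPDATE c=4 (auto-commit; committed c=4)
Op 9: UPDATE c=17 (auto-commit; committed c=17)
Op 10: UPDATE c=9 (auto-commit; committed c=9)
ROLLBACK at op 7 discards: ['a', 'c']

Answer: a c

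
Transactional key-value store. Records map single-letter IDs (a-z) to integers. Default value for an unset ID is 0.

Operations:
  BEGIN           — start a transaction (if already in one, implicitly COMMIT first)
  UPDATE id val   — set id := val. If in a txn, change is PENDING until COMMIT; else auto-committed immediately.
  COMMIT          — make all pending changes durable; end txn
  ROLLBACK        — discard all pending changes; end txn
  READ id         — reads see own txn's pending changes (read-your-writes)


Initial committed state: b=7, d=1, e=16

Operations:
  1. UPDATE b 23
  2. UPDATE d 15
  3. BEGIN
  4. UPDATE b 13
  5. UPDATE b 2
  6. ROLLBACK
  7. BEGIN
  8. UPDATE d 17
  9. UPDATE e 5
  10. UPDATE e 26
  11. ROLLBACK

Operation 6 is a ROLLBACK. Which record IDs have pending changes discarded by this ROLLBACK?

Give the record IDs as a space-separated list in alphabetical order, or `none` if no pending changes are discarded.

Initial committed: {b=7, d=1, e=16}
Op 1: UPDATE b=23 (auto-commit; committed b=23)
Op 2: UPDATE d=15 (auto-commit; committed d=15)
Op 3: BEGIN: in_txn=True, pending={}
Op 4: UPDATE b=13 (pending; pending now {b=13})
Op 5: UPDATE b=2 (pending; pending now {b=2})
Op 6: ROLLBACK: discarded pending ['b']; in_txn=False
Op 7: BEGIN: in_txn=True, pending={}
Op 8: UPDATE d=17 (pending; pending now {d=17})
Op 9: UPDATE e=5 (pending; pending now {d=17, e=5})
Op 10: UPDATE e=26 (pending; pending now {d=17, e=26})
Op 11: ROLLBACK: discarded pending ['d', 'e']; in_txn=False
ROLLBACK at op 6 discards: ['b']

Answer: b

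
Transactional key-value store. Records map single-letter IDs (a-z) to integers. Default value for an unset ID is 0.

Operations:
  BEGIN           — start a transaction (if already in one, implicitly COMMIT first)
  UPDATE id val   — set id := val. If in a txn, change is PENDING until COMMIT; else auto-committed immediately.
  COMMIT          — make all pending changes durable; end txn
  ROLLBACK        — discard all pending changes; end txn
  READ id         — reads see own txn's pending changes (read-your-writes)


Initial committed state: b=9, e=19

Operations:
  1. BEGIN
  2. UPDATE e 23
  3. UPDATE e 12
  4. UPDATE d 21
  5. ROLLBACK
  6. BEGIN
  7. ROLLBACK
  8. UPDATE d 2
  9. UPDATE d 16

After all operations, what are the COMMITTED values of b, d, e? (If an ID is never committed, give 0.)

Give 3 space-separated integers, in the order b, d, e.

Answer: 9 16 19

Derivation:
Initial committed: {b=9, e=19}
Op 1: BEGIN: in_txn=True, pending={}
Op 2: UPDATE e=23 (pending; pending now {e=23})
Op 3: UPDATE e=12 (pending; pending now {e=12})
Op 4: UPDATE d=21 (pending; pending now {d=21, e=12})
Op 5: ROLLBACK: discarded pending ['d', 'e']; in_txn=False
Op 6: BEGIN: in_txn=True, pending={}
Op 7: ROLLBACK: discarded pending []; in_txn=False
Op 8: UPDATE d=2 (auto-commit; committed d=2)
Op 9: UPDATE d=16 (auto-commit; committed d=16)
Final committed: {b=9, d=16, e=19}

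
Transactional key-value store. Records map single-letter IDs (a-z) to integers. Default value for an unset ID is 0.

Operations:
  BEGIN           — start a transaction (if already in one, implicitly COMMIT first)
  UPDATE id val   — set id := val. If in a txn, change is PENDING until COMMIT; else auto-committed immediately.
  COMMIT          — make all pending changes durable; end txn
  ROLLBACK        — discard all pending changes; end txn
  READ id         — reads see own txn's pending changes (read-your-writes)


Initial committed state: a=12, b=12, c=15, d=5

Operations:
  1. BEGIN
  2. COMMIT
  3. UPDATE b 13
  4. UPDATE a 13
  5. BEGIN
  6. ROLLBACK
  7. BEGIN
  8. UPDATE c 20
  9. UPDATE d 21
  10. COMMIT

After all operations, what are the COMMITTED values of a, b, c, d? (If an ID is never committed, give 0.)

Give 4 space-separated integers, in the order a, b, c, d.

Answer: 13 13 20 21

Derivation:
Initial committed: {a=12, b=12, c=15, d=5}
Op 1: BEGIN: in_txn=True, pending={}
Op 2: COMMIT: merged [] into committed; committed now {a=12, b=12, c=15, d=5}
Op 3: UPDATE b=13 (auto-commit; committed b=13)
Op 4: UPDATE a=13 (auto-commit; committed a=13)
Op 5: BEGIN: in_txn=True, pending={}
Op 6: ROLLBACK: discarded pending []; in_txn=False
Op 7: BEGIN: in_txn=True, pending={}
Op 8: UPDATE c=20 (pending; pending now {c=20})
Op 9: UPDATE d=21 (pending; pending now {c=20, d=21})
Op 10: COMMIT: merged ['c', 'd'] into committed; committed now {a=13, b=13, c=20, d=21}
Final committed: {a=13, b=13, c=20, d=21}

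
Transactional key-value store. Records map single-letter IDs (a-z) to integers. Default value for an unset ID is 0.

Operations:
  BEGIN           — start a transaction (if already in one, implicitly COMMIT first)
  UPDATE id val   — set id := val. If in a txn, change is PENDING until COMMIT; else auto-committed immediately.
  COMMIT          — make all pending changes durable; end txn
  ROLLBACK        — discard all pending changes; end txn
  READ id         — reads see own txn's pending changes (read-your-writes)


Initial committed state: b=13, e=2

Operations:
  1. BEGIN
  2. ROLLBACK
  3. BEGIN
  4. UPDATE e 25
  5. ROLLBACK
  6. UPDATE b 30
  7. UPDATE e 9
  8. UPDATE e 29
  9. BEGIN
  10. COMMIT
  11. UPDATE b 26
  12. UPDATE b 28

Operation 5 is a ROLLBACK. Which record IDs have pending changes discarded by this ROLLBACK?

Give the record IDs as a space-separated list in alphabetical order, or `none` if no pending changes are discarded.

Initial committed: {b=13, e=2}
Op 1: BEGIN: in_txn=True, pending={}
Op 2: ROLLBACK: discarded pending []; in_txn=False
Op 3: BEGIN: in_txn=True, pending={}
Op 4: UPDATE e=25 (pending; pending now {e=25})
Op 5: ROLLBACK: discarded pending ['e']; in_txn=False
Op 6: UPDATE b=30 (auto-commit; committed b=30)
Op 7: UPDATE e=9 (auto-commit; committed e=9)
Op 8: UPDATE e=29 (auto-commit; committed e=29)
Op 9: BEGIN: in_txn=True, pending={}
Op 10: COMMIT: merged [] into committed; committed now {b=30, e=29}
Op 11: UPDATE b=26 (auto-commit; committed b=26)
Op 12: UPDATE b=28 (auto-commit; committed b=28)
ROLLBACK at op 5 discards: ['e']

Answer: e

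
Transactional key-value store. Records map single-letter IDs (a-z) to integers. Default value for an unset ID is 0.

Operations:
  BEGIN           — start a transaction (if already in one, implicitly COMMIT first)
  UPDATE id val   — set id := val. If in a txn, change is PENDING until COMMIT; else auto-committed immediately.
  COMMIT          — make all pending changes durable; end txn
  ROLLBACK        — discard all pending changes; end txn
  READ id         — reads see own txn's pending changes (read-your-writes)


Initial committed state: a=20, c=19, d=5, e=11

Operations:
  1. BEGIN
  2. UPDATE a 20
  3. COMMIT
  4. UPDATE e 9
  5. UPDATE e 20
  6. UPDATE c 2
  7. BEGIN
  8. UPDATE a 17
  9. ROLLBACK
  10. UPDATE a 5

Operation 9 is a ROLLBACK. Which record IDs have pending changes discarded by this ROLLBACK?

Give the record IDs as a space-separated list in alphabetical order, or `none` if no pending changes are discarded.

Initial committed: {a=20, c=19, d=5, e=11}
Op 1: BEGIN: in_txn=True, pending={}
Op 2: UPDATE a=20 (pending; pending now {a=20})
Op 3: COMMIT: merged ['a'] into committed; committed now {a=20, c=19, d=5, e=11}
Op 4: UPDATE e=9 (auto-commit; committed e=9)
Op 5: UPDATE e=20 (auto-commit; committed e=20)
Op 6: UPDATE c=2 (auto-commit; committed c=2)
Op 7: BEGIN: in_txn=True, pending={}
Op 8: UPDATE a=17 (pending; pending now {a=17})
Op 9: ROLLBACK: discarded pending ['a']; in_txn=False
Op 10: UPDATE a=5 (auto-commit; committed a=5)
ROLLBACK at op 9 discards: ['a']

Answer: a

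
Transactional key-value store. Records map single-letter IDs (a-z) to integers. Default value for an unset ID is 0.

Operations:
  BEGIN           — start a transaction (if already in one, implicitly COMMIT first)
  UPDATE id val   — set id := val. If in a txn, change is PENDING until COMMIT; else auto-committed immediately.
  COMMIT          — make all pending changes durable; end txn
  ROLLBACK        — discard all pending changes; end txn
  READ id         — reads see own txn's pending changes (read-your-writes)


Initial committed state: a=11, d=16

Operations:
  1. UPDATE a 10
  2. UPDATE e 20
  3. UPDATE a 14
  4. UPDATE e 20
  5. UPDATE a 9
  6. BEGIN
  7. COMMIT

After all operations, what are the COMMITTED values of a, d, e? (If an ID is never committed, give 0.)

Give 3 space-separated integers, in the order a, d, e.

Answer: 9 16 20

Derivation:
Initial committed: {a=11, d=16}
Op 1: UPDATE a=10 (auto-commit; committed a=10)
Op 2: UPDATE e=20 (auto-commit; committed e=20)
Op 3: UPDATE a=14 (auto-commit; committed a=14)
Op 4: UPDATE e=20 (auto-commit; committed e=20)
Op 5: UPDATE a=9 (auto-commit; committed a=9)
Op 6: BEGIN: in_txn=True, pending={}
Op 7: COMMIT: merged [] into committed; committed now {a=9, d=16, e=20}
Final committed: {a=9, d=16, e=20}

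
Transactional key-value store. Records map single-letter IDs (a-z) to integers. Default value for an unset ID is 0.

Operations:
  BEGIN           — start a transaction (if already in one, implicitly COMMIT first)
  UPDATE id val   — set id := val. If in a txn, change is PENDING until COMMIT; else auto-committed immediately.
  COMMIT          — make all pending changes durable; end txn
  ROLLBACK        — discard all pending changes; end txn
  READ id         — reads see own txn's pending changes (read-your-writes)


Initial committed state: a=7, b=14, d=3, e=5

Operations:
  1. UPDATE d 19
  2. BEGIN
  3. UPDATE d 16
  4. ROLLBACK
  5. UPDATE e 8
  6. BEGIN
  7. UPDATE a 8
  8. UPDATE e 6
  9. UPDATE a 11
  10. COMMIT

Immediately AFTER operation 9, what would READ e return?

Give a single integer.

Initial committed: {a=7, b=14, d=3, e=5}
Op 1: UPDATE d=19 (auto-commit; committed d=19)
Op 2: BEGIN: in_txn=True, pending={}
Op 3: UPDATE d=16 (pending; pending now {d=16})
Op 4: ROLLBACK: discarded pending ['d']; in_txn=False
Op 5: UPDATE e=8 (auto-commit; committed e=8)
Op 6: BEGIN: in_txn=True, pending={}
Op 7: UPDATE a=8 (pending; pending now {a=8})
Op 8: UPDATE e=6 (pending; pending now {a=8, e=6})
Op 9: UPDATE a=11 (pending; pending now {a=11, e=6})
After op 9: visible(e) = 6 (pending={a=11, e=6}, committed={a=7, b=14, d=19, e=8})

Answer: 6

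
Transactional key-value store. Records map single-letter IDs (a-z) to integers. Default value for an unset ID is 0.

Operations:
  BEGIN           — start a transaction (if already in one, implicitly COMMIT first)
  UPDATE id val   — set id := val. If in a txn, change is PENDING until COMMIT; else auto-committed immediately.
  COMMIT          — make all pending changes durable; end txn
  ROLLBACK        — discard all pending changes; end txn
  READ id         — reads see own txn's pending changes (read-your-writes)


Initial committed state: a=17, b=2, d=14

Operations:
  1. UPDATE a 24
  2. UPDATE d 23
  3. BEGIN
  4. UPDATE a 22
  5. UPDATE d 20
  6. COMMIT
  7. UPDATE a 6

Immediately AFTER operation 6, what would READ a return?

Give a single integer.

Initial committed: {a=17, b=2, d=14}
Op 1: UPDATE a=24 (auto-commit; committed a=24)
Op 2: UPDATE d=23 (auto-commit; committed d=23)
Op 3: BEGIN: in_txn=True, pending={}
Op 4: UPDATE a=22 (pending; pending now {a=22})
Op 5: UPDATE d=20 (pending; pending now {a=22, d=20})
Op 6: COMMIT: merged ['a', 'd'] into committed; committed now {a=22, b=2, d=20}
After op 6: visible(a) = 22 (pending={}, committed={a=22, b=2, d=20})

Answer: 22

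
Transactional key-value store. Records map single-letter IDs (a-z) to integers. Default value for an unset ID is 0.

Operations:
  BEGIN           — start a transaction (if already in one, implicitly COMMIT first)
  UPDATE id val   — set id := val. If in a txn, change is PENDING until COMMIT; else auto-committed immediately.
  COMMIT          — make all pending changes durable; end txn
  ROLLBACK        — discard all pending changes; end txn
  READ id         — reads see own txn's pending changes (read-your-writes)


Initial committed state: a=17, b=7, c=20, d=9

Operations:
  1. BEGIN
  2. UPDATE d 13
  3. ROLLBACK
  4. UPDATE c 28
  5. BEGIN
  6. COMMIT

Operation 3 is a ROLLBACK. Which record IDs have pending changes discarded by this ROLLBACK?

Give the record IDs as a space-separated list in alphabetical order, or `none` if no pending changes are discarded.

Answer: d

Derivation:
Initial committed: {a=17, b=7, c=20, d=9}
Op 1: BEGIN: in_txn=True, pending={}
Op 2: UPDATE d=13 (pending; pending now {d=13})
Op 3: ROLLBACK: discarded pending ['d']; in_txn=False
Op 4: UPDATE c=28 (auto-commit; committed c=28)
Op 5: BEGIN: in_txn=True, pending={}
Op 6: COMMIT: merged [] into committed; committed now {a=17, b=7, c=28, d=9}
ROLLBACK at op 3 discards: ['d']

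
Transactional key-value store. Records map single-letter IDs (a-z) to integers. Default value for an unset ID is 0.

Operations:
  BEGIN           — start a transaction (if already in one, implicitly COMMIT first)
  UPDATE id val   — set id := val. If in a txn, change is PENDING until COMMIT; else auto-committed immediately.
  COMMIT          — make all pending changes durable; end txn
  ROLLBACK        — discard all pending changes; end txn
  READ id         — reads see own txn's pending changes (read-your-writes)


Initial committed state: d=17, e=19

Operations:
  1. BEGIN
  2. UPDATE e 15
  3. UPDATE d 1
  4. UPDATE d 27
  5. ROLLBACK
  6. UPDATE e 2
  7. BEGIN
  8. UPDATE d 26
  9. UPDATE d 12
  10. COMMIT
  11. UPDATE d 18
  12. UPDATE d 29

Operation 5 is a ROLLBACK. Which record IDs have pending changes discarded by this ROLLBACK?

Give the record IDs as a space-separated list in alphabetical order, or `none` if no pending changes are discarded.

Answer: d e

Derivation:
Initial committed: {d=17, e=19}
Op 1: BEGIN: in_txn=True, pending={}
Op 2: UPDATE e=15 (pending; pending now {e=15})
Op 3: UPDATE d=1 (pending; pending now {d=1, e=15})
Op 4: UPDATE d=27 (pending; pending now {d=27, e=15})
Op 5: ROLLBACK: discarded pending ['d', 'e']; in_txn=False
Op 6: UPDATE e=2 (auto-commit; committed e=2)
Op 7: BEGIN: in_txn=True, pending={}
Op 8: UPDATE d=26 (pending; pending now {d=26})
Op 9: UPDATE d=12 (pending; pending now {d=12})
Op 10: COMMIT: merged ['d'] into committed; committed now {d=12, e=2}
Op 11: UPDATE d=18 (auto-commit; committed d=18)
Op 12: UPDATE d=29 (auto-commit; committed d=29)
ROLLBACK at op 5 discards: ['d', 'e']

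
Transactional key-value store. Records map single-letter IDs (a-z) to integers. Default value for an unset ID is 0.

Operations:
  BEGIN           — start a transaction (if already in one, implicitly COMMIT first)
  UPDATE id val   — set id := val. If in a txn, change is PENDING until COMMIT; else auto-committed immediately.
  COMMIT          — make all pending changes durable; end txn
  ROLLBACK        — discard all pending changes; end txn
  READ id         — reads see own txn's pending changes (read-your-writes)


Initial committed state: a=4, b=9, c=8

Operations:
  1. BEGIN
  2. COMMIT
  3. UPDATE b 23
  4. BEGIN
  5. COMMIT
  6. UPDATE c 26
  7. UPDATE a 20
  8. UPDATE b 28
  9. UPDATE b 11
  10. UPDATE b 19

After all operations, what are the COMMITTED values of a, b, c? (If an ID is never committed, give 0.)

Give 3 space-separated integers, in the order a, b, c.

Answer: 20 19 26

Derivation:
Initial committed: {a=4, b=9, c=8}
Op 1: BEGIN: in_txn=True, pending={}
Op 2: COMMIT: merged [] into committed; committed now {a=4, b=9, c=8}
Op 3: UPDATE b=23 (auto-commit; committed b=23)
Op 4: BEGIN: in_txn=True, pending={}
Op 5: COMMIT: merged [] into committed; committed now {a=4, b=23, c=8}
Op 6: UPDATE c=26 (auto-commit; committed c=26)
Op 7: UPDATE a=20 (auto-commit; committed a=20)
Op 8: UPDATE b=28 (auto-commit; committed b=28)
Op 9: UPDATE b=11 (auto-commit; committed b=11)
Op 10: UPDATE b=19 (auto-commit; committed b=19)
Final committed: {a=20, b=19, c=26}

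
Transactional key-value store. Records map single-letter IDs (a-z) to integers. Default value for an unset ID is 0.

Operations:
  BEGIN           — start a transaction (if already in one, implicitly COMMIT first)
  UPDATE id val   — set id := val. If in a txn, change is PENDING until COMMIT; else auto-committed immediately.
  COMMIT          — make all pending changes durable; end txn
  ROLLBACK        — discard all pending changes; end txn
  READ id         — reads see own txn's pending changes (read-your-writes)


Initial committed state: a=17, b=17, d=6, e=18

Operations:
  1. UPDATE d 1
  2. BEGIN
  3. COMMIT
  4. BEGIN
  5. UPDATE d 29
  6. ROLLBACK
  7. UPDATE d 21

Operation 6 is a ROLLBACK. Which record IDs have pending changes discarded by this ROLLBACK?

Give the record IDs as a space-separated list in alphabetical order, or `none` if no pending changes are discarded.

Initial committed: {a=17, b=17, d=6, e=18}
Op 1: UPDATE d=1 (auto-commit; committed d=1)
Op 2: BEGIN: in_txn=True, pending={}
Op 3: COMMIT: merged [] into committed; committed now {a=17, b=17, d=1, e=18}
Op 4: BEGIN: in_txn=True, pending={}
Op 5: UPDATE d=29 (pending; pending now {d=29})
Op 6: ROLLBACK: discarded pending ['d']; in_txn=False
Op 7: UPDATE d=21 (auto-commit; committed d=21)
ROLLBACK at op 6 discards: ['d']

Answer: d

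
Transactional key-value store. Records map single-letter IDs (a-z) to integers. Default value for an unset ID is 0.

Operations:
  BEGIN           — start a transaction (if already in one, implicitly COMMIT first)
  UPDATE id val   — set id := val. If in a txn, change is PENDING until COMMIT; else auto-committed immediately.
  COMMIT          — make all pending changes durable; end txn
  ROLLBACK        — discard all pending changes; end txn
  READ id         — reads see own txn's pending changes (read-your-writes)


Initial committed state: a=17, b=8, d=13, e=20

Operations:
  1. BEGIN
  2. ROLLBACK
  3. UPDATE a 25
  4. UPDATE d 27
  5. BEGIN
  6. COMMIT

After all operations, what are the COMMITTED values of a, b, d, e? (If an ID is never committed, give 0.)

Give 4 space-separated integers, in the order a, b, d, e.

Answer: 25 8 27 20

Derivation:
Initial committed: {a=17, b=8, d=13, e=20}
Op 1: BEGIN: in_txn=True, pending={}
Op 2: ROLLBACK: discarded pending []; in_txn=False
Op 3: UPDATE a=25 (auto-commit; committed a=25)
Op 4: UPDATE d=27 (auto-commit; committed d=27)
Op 5: BEGIN: in_txn=True, pending={}
Op 6: COMMIT: merged [] into committed; committed now {a=25, b=8, d=27, e=20}
Final committed: {a=25, b=8, d=27, e=20}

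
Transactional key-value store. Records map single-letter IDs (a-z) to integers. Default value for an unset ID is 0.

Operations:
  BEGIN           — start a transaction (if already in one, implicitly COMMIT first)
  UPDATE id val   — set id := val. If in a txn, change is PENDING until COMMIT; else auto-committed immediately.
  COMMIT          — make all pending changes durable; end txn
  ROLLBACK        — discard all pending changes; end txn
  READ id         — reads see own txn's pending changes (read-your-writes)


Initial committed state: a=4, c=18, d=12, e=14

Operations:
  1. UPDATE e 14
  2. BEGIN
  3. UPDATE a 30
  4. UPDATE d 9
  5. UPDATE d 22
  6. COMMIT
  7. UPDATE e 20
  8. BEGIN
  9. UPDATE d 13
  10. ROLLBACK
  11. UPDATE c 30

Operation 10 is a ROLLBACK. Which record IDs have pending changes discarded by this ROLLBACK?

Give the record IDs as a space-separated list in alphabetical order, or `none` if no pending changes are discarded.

Answer: d

Derivation:
Initial committed: {a=4, c=18, d=12, e=14}
Op 1: UPDATE e=14 (auto-commit; committed e=14)
Op 2: BEGIN: in_txn=True, pending={}
Op 3: UPDATE a=30 (pending; pending now {a=30})
Op 4: UPDATE d=9 (pending; pending now {a=30, d=9})
Op 5: UPDATE d=22 (pending; pending now {a=30, d=22})
Op 6: COMMIT: merged ['a', 'd'] into committed; committed now {a=30, c=18, d=22, e=14}
Op 7: UPDATE e=20 (auto-commit; committed e=20)
Op 8: BEGIN: in_txn=True, pending={}
Op 9: UPDATE d=13 (pending; pending now {d=13})
Op 10: ROLLBACK: discarded pending ['d']; in_txn=False
Op 11: UPDATE c=30 (auto-commit; committed c=30)
ROLLBACK at op 10 discards: ['d']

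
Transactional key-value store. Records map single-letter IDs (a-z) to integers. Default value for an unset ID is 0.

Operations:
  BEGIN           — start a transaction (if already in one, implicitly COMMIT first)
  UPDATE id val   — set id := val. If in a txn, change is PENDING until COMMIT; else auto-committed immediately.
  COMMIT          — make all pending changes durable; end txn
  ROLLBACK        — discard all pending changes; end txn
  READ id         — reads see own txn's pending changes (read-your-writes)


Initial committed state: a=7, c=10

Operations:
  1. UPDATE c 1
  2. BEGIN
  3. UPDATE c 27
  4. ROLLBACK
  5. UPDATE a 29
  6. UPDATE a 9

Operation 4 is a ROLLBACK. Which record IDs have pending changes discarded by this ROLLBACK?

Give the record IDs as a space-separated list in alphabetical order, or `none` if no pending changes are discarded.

Initial committed: {a=7, c=10}
Op 1: UPDATE c=1 (auto-commit; committed c=1)
Op 2: BEGIN: in_txn=True, pending={}
Op 3: UPDATE c=27 (pending; pending now {c=27})
Op 4: ROLLBACK: discarded pending ['c']; in_txn=False
Op 5: UPDATE a=29 (auto-commit; committed a=29)
Op 6: UPDATE a=9 (auto-commit; committed a=9)
ROLLBACK at op 4 discards: ['c']

Answer: c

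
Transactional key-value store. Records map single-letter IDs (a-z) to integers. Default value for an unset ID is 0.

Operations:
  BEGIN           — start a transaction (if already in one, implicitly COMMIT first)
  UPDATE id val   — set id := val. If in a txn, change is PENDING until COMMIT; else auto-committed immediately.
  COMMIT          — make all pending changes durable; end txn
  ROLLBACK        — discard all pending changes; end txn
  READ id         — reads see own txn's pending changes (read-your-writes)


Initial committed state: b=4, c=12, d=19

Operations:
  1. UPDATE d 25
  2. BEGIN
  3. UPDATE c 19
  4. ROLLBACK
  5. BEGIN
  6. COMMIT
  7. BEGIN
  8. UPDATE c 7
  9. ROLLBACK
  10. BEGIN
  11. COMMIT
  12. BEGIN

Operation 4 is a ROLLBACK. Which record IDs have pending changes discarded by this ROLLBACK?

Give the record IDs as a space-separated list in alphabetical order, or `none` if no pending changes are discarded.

Answer: c

Derivation:
Initial committed: {b=4, c=12, d=19}
Op 1: UPDATE d=25 (auto-commit; committed d=25)
Op 2: BEGIN: in_txn=True, pending={}
Op 3: UPDATE c=19 (pending; pending now {c=19})
Op 4: ROLLBACK: discarded pending ['c']; in_txn=False
Op 5: BEGIN: in_txn=True, pending={}
Op 6: COMMIT: merged [] into committed; committed now {b=4, c=12, d=25}
Op 7: BEGIN: in_txn=True, pending={}
Op 8: UPDATE c=7 (pending; pending now {c=7})
Op 9: ROLLBACK: discarded pending ['c']; in_txn=False
Op 10: BEGIN: in_txn=True, pending={}
Op 11: COMMIT: merged [] into committed; committed now {b=4, c=12, d=25}
Op 12: BEGIN: in_txn=True, pending={}
ROLLBACK at op 4 discards: ['c']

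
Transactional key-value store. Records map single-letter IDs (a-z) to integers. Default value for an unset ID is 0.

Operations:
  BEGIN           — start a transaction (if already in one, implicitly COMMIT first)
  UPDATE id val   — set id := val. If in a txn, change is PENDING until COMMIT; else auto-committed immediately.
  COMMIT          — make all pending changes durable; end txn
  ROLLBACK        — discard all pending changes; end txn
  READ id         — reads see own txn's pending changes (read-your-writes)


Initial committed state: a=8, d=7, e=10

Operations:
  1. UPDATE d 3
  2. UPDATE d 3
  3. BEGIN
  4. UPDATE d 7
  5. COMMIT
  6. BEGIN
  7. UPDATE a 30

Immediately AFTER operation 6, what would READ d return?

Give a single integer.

Initial committed: {a=8, d=7, e=10}
Op 1: UPDATE d=3 (auto-commit; committed d=3)
Op 2: UPDATE d=3 (auto-commit; committed d=3)
Op 3: BEGIN: in_txn=True, pending={}
Op 4: UPDATE d=7 (pending; pending now {d=7})
Op 5: COMMIT: merged ['d'] into committed; committed now {a=8, d=7, e=10}
Op 6: BEGIN: in_txn=True, pending={}
After op 6: visible(d) = 7 (pending={}, committed={a=8, d=7, e=10})

Answer: 7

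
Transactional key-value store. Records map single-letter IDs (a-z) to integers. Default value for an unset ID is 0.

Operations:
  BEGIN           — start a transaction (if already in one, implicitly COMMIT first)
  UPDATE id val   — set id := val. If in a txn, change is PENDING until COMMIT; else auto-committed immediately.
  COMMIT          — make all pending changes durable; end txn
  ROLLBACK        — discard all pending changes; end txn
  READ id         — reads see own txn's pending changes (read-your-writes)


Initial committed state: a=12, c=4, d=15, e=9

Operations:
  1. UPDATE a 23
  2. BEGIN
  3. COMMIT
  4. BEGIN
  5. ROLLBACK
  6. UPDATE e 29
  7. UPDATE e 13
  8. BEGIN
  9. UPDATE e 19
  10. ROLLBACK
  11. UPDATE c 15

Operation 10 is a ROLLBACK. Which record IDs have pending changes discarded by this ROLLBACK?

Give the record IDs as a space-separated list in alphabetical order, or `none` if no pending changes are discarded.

Initial committed: {a=12, c=4, d=15, e=9}
Op 1: UPDATE a=23 (auto-commit; committed a=23)
Op 2: BEGIN: in_txn=True, pending={}
Op 3: COMMIT: merged [] into committed; committed now {a=23, c=4, d=15, e=9}
Op 4: BEGIN: in_txn=True, pending={}
Op 5: ROLLBACK: discarded pending []; in_txn=False
Op 6: UPDATE e=29 (auto-commit; committed e=29)
Op 7: UPDATE e=13 (auto-commit; committed e=13)
Op 8: BEGIN: in_txn=True, pending={}
Op 9: UPDATE e=19 (pending; pending now {e=19})
Op 10: ROLLBACK: discarded pending ['e']; in_txn=False
Op 11: UPDATE c=15 (auto-commit; committed c=15)
ROLLBACK at op 10 discards: ['e']

Answer: e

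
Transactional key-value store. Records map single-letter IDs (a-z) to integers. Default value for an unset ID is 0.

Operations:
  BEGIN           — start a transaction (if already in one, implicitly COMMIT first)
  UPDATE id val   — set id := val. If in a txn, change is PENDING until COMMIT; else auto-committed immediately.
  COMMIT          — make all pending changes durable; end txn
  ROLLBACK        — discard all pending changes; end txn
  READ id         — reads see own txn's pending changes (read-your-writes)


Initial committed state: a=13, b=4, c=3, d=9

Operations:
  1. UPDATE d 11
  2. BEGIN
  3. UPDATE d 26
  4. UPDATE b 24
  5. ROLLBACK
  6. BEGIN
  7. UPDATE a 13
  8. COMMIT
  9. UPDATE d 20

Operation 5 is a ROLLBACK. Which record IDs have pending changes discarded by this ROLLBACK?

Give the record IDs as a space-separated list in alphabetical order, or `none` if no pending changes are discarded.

Answer: b d

Derivation:
Initial committed: {a=13, b=4, c=3, d=9}
Op 1: UPDATE d=11 (auto-commit; committed d=11)
Op 2: BEGIN: in_txn=True, pending={}
Op 3: UPDATE d=26 (pending; pending now {d=26})
Op 4: UPDATE b=24 (pending; pending now {b=24, d=26})
Op 5: ROLLBACK: discarded pending ['b', 'd']; in_txn=False
Op 6: BEGIN: in_txn=True, pending={}
Op 7: UPDATE a=13 (pending; pending now {a=13})
Op 8: COMMIT: merged ['a'] into committed; committed now {a=13, b=4, c=3, d=11}
Op 9: UPDATE d=20 (auto-commit; committed d=20)
ROLLBACK at op 5 discards: ['b', 'd']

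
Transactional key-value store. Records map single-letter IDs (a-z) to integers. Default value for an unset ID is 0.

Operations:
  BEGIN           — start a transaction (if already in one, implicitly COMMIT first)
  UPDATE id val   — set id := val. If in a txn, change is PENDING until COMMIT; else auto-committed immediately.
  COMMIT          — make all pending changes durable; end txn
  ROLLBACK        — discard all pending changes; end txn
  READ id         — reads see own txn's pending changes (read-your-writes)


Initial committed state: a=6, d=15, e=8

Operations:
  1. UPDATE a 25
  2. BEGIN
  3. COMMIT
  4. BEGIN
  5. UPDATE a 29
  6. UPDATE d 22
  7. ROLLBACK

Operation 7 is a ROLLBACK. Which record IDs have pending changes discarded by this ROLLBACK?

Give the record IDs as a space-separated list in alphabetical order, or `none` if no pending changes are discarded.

Initial committed: {a=6, d=15, e=8}
Op 1: UPDATE a=25 (auto-commit; committed a=25)
Op 2: BEGIN: in_txn=True, pending={}
Op 3: COMMIT: merged [] into committed; committed now {a=25, d=15, e=8}
Op 4: BEGIN: in_txn=True, pending={}
Op 5: UPDATE a=29 (pending; pending now {a=29})
Op 6: UPDATE d=22 (pending; pending now {a=29, d=22})
Op 7: ROLLBACK: discarded pending ['a', 'd']; in_txn=False
ROLLBACK at op 7 discards: ['a', 'd']

Answer: a d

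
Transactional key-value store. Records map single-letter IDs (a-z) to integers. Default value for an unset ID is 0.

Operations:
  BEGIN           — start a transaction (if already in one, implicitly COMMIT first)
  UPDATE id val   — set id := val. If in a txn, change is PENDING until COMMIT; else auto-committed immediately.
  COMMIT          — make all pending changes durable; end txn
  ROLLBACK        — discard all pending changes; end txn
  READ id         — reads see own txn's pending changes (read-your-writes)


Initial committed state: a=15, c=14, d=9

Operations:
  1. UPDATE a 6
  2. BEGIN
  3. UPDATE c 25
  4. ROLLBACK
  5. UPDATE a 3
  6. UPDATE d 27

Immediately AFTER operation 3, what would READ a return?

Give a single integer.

Answer: 6

Derivation:
Initial committed: {a=15, c=14, d=9}
Op 1: UPDATE a=6 (auto-commit; committed a=6)
Op 2: BEGIN: in_txn=True, pending={}
Op 3: UPDATE c=25 (pending; pending now {c=25})
After op 3: visible(a) = 6 (pending={c=25}, committed={a=6, c=14, d=9})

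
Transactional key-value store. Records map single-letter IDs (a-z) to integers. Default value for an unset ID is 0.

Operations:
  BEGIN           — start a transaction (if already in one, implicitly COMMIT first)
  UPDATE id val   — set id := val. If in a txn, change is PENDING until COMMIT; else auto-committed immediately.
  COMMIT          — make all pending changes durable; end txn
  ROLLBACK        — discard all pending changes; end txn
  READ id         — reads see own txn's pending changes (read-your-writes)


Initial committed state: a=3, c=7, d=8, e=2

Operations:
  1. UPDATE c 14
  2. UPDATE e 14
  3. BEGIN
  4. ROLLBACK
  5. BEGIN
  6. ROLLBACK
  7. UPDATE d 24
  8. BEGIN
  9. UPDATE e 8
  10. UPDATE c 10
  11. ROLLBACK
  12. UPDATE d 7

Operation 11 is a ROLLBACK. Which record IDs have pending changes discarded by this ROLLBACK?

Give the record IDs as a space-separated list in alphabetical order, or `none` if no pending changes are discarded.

Initial committed: {a=3, c=7, d=8, e=2}
Op 1: UPDATE c=14 (auto-commit; committed c=14)
Op 2: UPDATE e=14 (auto-commit; committed e=14)
Op 3: BEGIN: in_txn=True, pending={}
Op 4: ROLLBACK: discarded pending []; in_txn=False
Op 5: BEGIN: in_txn=True, pending={}
Op 6: ROLLBACK: discarded pending []; in_txn=False
Op 7: UPDATE d=24 (auto-commit; committed d=24)
Op 8: BEGIN: in_txn=True, pending={}
Op 9: UPDATE e=8 (pending; pending now {e=8})
Op 10: UPDATE c=10 (pending; pending now {c=10, e=8})
Op 11: ROLLBACK: discarded pending ['c', 'e']; in_txn=False
Op 12: UPDATE d=7 (auto-commit; committed d=7)
ROLLBACK at op 11 discards: ['c', 'e']

Answer: c e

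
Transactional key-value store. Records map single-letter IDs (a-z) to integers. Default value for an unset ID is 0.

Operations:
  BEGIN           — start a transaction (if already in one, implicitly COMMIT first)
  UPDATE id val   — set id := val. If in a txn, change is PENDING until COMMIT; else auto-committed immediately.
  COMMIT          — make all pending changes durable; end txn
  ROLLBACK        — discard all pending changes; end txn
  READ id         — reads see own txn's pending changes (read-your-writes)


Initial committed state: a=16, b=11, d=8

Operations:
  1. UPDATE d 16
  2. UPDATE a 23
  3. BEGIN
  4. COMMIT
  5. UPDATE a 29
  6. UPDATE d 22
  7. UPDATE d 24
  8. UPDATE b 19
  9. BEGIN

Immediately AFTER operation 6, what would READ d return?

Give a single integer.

Answer: 22

Derivation:
Initial committed: {a=16, b=11, d=8}
Op 1: UPDATE d=16 (auto-commit; committed d=16)
Op 2: UPDATE a=23 (auto-commit; committed a=23)
Op 3: BEGIN: in_txn=True, pending={}
Op 4: COMMIT: merged [] into committed; committed now {a=23, b=11, d=16}
Op 5: UPDATE a=29 (auto-commit; committed a=29)
Op 6: UPDATE d=22 (auto-commit; committed d=22)
After op 6: visible(d) = 22 (pending={}, committed={a=29, b=11, d=22})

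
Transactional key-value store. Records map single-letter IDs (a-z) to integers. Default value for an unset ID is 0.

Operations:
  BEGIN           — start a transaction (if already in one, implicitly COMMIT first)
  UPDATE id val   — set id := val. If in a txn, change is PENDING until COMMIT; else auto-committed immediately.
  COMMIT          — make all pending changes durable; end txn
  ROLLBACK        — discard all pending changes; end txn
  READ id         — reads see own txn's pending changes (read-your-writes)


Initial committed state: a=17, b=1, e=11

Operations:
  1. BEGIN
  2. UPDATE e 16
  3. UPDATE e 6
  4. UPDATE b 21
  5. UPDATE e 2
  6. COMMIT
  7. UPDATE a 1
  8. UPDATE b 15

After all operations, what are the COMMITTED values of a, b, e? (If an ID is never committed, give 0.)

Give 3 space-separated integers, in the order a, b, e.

Initial committed: {a=17, b=1, e=11}
Op 1: BEGIN: in_txn=True, pending={}
Op 2: UPDATE e=16 (pending; pending now {e=16})
Op 3: UPDATE e=6 (pending; pending now {e=6})
Op 4: UPDATE b=21 (pending; pending now {b=21, e=6})
Op 5: UPDATE e=2 (pending; pending now {b=21, e=2})
Op 6: COMMIT: merged ['b', 'e'] into committed; committed now {a=17, b=21, e=2}
Op 7: UPDATE a=1 (auto-commit; committed a=1)
Op 8: UPDATE b=15 (auto-commit; committed b=15)
Final committed: {a=1, b=15, e=2}

Answer: 1 15 2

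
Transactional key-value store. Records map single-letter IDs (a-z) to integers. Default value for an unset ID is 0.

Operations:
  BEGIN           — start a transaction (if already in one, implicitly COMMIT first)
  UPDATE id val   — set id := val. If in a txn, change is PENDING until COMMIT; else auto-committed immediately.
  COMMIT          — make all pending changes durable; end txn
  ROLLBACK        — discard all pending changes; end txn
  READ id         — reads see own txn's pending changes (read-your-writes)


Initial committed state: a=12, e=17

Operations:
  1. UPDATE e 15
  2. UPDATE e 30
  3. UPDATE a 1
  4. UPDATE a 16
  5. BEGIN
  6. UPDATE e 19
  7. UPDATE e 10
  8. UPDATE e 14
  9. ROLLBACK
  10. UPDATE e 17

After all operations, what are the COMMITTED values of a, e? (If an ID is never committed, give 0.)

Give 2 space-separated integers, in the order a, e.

Initial committed: {a=12, e=17}
Op 1: UPDATE e=15 (auto-commit; committed e=15)
Op 2: UPDATE e=30 (auto-commit; committed e=30)
Op 3: UPDATE a=1 (auto-commit; committed a=1)
Op 4: UPDATE a=16 (auto-commit; committed a=16)
Op 5: BEGIN: in_txn=True, pending={}
Op 6: UPDATE e=19 (pending; pending now {e=19})
Op 7: UPDATE e=10 (pending; pending now {e=10})
Op 8: UPDATE e=14 (pending; pending now {e=14})
Op 9: ROLLBACK: discarded pending ['e']; in_txn=False
Op 10: UPDATE e=17 (auto-commit; committed e=17)
Final committed: {a=16, e=17}

Answer: 16 17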